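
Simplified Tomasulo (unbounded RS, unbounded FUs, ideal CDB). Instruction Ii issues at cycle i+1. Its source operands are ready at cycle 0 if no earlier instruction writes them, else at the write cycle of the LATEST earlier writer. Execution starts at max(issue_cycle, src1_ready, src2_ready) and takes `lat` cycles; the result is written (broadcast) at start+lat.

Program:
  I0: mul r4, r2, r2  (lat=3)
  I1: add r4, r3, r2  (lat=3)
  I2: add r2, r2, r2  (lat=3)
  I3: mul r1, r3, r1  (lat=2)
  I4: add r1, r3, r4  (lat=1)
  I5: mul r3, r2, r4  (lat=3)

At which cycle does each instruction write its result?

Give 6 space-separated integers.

I0 mul r4: issue@1 deps=(None,None) exec_start@1 write@4
I1 add r4: issue@2 deps=(None,None) exec_start@2 write@5
I2 add r2: issue@3 deps=(None,None) exec_start@3 write@6
I3 mul r1: issue@4 deps=(None,None) exec_start@4 write@6
I4 add r1: issue@5 deps=(None,1) exec_start@5 write@6
I5 mul r3: issue@6 deps=(2,1) exec_start@6 write@9

Answer: 4 5 6 6 6 9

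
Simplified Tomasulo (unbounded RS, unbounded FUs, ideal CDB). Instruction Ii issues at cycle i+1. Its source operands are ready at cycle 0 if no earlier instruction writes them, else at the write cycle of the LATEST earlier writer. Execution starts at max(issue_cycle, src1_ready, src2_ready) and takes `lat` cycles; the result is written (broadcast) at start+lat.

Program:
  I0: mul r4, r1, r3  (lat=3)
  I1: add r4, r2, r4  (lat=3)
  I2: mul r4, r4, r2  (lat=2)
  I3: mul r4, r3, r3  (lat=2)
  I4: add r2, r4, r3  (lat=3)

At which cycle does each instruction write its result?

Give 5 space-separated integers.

I0 mul r4: issue@1 deps=(None,None) exec_start@1 write@4
I1 add r4: issue@2 deps=(None,0) exec_start@4 write@7
I2 mul r4: issue@3 deps=(1,None) exec_start@7 write@9
I3 mul r4: issue@4 deps=(None,None) exec_start@4 write@6
I4 add r2: issue@5 deps=(3,None) exec_start@6 write@9

Answer: 4 7 9 6 9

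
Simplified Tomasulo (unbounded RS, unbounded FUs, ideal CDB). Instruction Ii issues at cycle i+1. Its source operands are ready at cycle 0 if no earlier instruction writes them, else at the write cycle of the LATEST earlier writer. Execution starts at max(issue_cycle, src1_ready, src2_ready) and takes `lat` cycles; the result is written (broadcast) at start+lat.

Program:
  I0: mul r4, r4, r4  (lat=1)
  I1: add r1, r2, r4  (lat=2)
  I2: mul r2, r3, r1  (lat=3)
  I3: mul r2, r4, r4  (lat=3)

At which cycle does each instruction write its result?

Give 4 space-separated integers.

I0 mul r4: issue@1 deps=(None,None) exec_start@1 write@2
I1 add r1: issue@2 deps=(None,0) exec_start@2 write@4
I2 mul r2: issue@3 deps=(None,1) exec_start@4 write@7
I3 mul r2: issue@4 deps=(0,0) exec_start@4 write@7

Answer: 2 4 7 7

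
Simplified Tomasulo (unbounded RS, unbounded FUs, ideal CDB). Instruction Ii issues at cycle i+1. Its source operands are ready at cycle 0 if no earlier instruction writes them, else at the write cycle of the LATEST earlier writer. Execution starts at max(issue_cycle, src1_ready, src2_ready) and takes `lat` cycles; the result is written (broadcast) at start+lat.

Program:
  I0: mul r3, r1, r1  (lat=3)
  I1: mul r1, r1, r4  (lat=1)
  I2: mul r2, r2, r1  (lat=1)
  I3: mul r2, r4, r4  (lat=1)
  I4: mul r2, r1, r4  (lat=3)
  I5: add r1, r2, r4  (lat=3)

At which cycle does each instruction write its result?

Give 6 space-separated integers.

Answer: 4 3 4 5 8 11

Derivation:
I0 mul r3: issue@1 deps=(None,None) exec_start@1 write@4
I1 mul r1: issue@2 deps=(None,None) exec_start@2 write@3
I2 mul r2: issue@3 deps=(None,1) exec_start@3 write@4
I3 mul r2: issue@4 deps=(None,None) exec_start@4 write@5
I4 mul r2: issue@5 deps=(1,None) exec_start@5 write@8
I5 add r1: issue@6 deps=(4,None) exec_start@8 write@11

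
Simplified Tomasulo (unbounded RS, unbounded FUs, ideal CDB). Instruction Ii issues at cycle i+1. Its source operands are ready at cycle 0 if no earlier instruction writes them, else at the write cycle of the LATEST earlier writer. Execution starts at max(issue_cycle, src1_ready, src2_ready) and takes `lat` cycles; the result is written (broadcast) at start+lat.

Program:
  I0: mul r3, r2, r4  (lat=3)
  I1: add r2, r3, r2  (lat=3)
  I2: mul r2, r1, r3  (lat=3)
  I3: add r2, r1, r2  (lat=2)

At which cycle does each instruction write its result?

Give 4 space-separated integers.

I0 mul r3: issue@1 deps=(None,None) exec_start@1 write@4
I1 add r2: issue@2 deps=(0,None) exec_start@4 write@7
I2 mul r2: issue@3 deps=(None,0) exec_start@4 write@7
I3 add r2: issue@4 deps=(None,2) exec_start@7 write@9

Answer: 4 7 7 9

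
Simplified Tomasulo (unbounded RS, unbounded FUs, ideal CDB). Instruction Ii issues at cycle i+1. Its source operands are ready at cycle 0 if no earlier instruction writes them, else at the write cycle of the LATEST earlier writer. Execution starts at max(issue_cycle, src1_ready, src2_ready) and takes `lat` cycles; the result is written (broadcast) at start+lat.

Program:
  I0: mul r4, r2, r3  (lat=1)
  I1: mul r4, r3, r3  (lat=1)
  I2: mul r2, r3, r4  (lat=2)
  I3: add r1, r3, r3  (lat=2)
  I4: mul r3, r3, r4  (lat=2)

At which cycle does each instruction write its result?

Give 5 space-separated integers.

Answer: 2 3 5 6 7

Derivation:
I0 mul r4: issue@1 deps=(None,None) exec_start@1 write@2
I1 mul r4: issue@2 deps=(None,None) exec_start@2 write@3
I2 mul r2: issue@3 deps=(None,1) exec_start@3 write@5
I3 add r1: issue@4 deps=(None,None) exec_start@4 write@6
I4 mul r3: issue@5 deps=(None,1) exec_start@5 write@7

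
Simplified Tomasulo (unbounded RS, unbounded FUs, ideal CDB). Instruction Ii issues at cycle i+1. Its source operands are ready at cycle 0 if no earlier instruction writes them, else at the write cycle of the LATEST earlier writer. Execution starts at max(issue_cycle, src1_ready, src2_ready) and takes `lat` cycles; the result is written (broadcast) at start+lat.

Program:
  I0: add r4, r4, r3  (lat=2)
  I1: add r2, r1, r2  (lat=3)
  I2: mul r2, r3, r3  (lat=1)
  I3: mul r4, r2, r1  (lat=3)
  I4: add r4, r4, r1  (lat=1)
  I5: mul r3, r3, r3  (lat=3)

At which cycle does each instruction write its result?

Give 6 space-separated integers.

I0 add r4: issue@1 deps=(None,None) exec_start@1 write@3
I1 add r2: issue@2 deps=(None,None) exec_start@2 write@5
I2 mul r2: issue@3 deps=(None,None) exec_start@3 write@4
I3 mul r4: issue@4 deps=(2,None) exec_start@4 write@7
I4 add r4: issue@5 deps=(3,None) exec_start@7 write@8
I5 mul r3: issue@6 deps=(None,None) exec_start@6 write@9

Answer: 3 5 4 7 8 9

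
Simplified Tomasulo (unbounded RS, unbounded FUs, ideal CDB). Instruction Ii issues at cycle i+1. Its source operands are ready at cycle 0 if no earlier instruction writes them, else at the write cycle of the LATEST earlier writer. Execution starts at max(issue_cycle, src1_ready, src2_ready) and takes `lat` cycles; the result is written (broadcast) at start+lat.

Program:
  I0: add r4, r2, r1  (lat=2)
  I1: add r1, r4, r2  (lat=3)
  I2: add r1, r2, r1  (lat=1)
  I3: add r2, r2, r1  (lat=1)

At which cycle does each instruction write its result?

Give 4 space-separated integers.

Answer: 3 6 7 8

Derivation:
I0 add r4: issue@1 deps=(None,None) exec_start@1 write@3
I1 add r1: issue@2 deps=(0,None) exec_start@3 write@6
I2 add r1: issue@3 deps=(None,1) exec_start@6 write@7
I3 add r2: issue@4 deps=(None,2) exec_start@7 write@8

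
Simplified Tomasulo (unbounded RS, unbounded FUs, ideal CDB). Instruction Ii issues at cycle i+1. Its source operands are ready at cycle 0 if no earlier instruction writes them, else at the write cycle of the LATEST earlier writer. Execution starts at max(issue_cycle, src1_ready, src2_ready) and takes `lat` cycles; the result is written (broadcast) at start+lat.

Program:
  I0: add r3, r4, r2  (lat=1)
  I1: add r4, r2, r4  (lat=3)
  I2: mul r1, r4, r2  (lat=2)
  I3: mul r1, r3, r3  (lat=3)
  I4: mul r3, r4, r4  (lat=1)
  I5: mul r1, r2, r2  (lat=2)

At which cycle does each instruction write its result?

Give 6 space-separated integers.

I0 add r3: issue@1 deps=(None,None) exec_start@1 write@2
I1 add r4: issue@2 deps=(None,None) exec_start@2 write@5
I2 mul r1: issue@3 deps=(1,None) exec_start@5 write@7
I3 mul r1: issue@4 deps=(0,0) exec_start@4 write@7
I4 mul r3: issue@5 deps=(1,1) exec_start@5 write@6
I5 mul r1: issue@6 deps=(None,None) exec_start@6 write@8

Answer: 2 5 7 7 6 8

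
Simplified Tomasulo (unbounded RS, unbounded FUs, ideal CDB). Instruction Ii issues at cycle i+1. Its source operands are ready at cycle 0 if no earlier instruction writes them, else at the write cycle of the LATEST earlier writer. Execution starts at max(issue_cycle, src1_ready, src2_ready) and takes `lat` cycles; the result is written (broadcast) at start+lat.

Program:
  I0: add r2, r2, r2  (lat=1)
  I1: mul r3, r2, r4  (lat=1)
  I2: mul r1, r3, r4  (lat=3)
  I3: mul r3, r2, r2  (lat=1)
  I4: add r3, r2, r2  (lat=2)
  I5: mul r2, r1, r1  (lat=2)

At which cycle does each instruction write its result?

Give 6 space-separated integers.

Answer: 2 3 6 5 7 8

Derivation:
I0 add r2: issue@1 deps=(None,None) exec_start@1 write@2
I1 mul r3: issue@2 deps=(0,None) exec_start@2 write@3
I2 mul r1: issue@3 deps=(1,None) exec_start@3 write@6
I3 mul r3: issue@4 deps=(0,0) exec_start@4 write@5
I4 add r3: issue@5 deps=(0,0) exec_start@5 write@7
I5 mul r2: issue@6 deps=(2,2) exec_start@6 write@8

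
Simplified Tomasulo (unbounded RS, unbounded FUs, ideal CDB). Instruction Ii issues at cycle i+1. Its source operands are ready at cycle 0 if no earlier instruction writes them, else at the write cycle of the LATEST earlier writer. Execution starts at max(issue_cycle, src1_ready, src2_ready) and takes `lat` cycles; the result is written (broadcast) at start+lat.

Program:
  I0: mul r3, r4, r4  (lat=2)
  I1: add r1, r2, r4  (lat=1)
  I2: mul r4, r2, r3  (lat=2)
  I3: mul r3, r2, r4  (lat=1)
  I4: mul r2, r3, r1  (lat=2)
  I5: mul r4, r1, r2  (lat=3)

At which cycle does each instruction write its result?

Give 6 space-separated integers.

I0 mul r3: issue@1 deps=(None,None) exec_start@1 write@3
I1 add r1: issue@2 deps=(None,None) exec_start@2 write@3
I2 mul r4: issue@3 deps=(None,0) exec_start@3 write@5
I3 mul r3: issue@4 deps=(None,2) exec_start@5 write@6
I4 mul r2: issue@5 deps=(3,1) exec_start@6 write@8
I5 mul r4: issue@6 deps=(1,4) exec_start@8 write@11

Answer: 3 3 5 6 8 11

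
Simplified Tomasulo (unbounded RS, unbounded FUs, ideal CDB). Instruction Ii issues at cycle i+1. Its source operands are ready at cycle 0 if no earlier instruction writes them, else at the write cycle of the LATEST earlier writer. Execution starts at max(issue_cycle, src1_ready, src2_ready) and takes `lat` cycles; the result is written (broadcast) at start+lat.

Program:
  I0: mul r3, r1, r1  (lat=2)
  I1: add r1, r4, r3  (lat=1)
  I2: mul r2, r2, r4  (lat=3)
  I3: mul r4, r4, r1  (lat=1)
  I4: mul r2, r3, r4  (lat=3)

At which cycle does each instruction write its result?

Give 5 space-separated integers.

Answer: 3 4 6 5 8

Derivation:
I0 mul r3: issue@1 deps=(None,None) exec_start@1 write@3
I1 add r1: issue@2 deps=(None,0) exec_start@3 write@4
I2 mul r2: issue@3 deps=(None,None) exec_start@3 write@6
I3 mul r4: issue@4 deps=(None,1) exec_start@4 write@5
I4 mul r2: issue@5 deps=(0,3) exec_start@5 write@8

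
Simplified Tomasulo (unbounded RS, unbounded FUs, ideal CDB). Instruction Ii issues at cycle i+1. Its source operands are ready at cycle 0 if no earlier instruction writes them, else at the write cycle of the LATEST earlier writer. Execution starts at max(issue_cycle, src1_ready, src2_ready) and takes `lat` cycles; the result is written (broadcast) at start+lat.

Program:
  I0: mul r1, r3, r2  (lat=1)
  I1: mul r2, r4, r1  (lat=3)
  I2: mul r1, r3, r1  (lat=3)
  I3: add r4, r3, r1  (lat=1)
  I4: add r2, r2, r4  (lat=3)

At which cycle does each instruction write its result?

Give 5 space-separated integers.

I0 mul r1: issue@1 deps=(None,None) exec_start@1 write@2
I1 mul r2: issue@2 deps=(None,0) exec_start@2 write@5
I2 mul r1: issue@3 deps=(None,0) exec_start@3 write@6
I3 add r4: issue@4 deps=(None,2) exec_start@6 write@7
I4 add r2: issue@5 deps=(1,3) exec_start@7 write@10

Answer: 2 5 6 7 10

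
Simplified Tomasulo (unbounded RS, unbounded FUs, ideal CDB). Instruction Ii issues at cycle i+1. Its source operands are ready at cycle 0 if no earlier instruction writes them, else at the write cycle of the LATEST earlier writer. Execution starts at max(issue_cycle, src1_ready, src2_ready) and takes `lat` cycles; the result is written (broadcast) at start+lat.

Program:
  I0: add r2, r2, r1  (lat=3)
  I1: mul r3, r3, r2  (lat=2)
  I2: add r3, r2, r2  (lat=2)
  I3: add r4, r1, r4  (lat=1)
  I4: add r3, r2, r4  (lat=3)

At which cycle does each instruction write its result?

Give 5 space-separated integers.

I0 add r2: issue@1 deps=(None,None) exec_start@1 write@4
I1 mul r3: issue@2 deps=(None,0) exec_start@4 write@6
I2 add r3: issue@3 deps=(0,0) exec_start@4 write@6
I3 add r4: issue@4 deps=(None,None) exec_start@4 write@5
I4 add r3: issue@5 deps=(0,3) exec_start@5 write@8

Answer: 4 6 6 5 8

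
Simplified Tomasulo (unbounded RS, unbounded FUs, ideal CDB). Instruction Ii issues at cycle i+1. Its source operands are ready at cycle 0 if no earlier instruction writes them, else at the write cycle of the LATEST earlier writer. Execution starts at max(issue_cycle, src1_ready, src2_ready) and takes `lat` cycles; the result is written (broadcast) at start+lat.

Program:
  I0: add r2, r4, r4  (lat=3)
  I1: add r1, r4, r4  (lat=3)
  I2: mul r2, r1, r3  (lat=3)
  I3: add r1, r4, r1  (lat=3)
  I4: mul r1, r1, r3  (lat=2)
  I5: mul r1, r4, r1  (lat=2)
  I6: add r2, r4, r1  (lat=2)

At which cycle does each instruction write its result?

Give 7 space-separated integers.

Answer: 4 5 8 8 10 12 14

Derivation:
I0 add r2: issue@1 deps=(None,None) exec_start@1 write@4
I1 add r1: issue@2 deps=(None,None) exec_start@2 write@5
I2 mul r2: issue@3 deps=(1,None) exec_start@5 write@8
I3 add r1: issue@4 deps=(None,1) exec_start@5 write@8
I4 mul r1: issue@5 deps=(3,None) exec_start@8 write@10
I5 mul r1: issue@6 deps=(None,4) exec_start@10 write@12
I6 add r2: issue@7 deps=(None,5) exec_start@12 write@14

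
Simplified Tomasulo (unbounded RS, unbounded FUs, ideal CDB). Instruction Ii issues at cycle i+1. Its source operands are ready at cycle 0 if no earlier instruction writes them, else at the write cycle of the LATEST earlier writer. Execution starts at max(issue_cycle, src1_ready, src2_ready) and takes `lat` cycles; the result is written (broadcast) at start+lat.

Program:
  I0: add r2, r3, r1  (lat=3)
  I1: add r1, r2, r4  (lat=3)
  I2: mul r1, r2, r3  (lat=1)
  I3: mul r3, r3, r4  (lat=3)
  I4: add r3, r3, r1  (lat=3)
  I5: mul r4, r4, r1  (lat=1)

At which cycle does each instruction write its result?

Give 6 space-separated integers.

I0 add r2: issue@1 deps=(None,None) exec_start@1 write@4
I1 add r1: issue@2 deps=(0,None) exec_start@4 write@7
I2 mul r1: issue@3 deps=(0,None) exec_start@4 write@5
I3 mul r3: issue@4 deps=(None,None) exec_start@4 write@7
I4 add r3: issue@5 deps=(3,2) exec_start@7 write@10
I5 mul r4: issue@6 deps=(None,2) exec_start@6 write@7

Answer: 4 7 5 7 10 7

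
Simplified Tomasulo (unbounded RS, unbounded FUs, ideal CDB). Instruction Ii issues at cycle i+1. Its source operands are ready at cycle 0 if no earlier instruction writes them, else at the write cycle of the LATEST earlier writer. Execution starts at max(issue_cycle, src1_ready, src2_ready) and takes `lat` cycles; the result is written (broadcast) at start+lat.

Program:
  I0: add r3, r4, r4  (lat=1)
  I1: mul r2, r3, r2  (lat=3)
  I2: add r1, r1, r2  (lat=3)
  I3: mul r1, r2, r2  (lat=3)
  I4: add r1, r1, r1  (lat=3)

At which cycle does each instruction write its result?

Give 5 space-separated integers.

I0 add r3: issue@1 deps=(None,None) exec_start@1 write@2
I1 mul r2: issue@2 deps=(0,None) exec_start@2 write@5
I2 add r1: issue@3 deps=(None,1) exec_start@5 write@8
I3 mul r1: issue@4 deps=(1,1) exec_start@5 write@8
I4 add r1: issue@5 deps=(3,3) exec_start@8 write@11

Answer: 2 5 8 8 11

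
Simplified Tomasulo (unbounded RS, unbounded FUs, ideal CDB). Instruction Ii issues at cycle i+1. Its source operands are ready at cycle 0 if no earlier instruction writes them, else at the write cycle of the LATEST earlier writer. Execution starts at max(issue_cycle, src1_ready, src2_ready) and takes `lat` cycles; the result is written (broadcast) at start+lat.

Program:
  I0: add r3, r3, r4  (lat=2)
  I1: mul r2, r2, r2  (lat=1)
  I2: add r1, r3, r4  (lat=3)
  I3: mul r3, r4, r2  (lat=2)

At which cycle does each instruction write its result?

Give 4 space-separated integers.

I0 add r3: issue@1 deps=(None,None) exec_start@1 write@3
I1 mul r2: issue@2 deps=(None,None) exec_start@2 write@3
I2 add r1: issue@3 deps=(0,None) exec_start@3 write@6
I3 mul r3: issue@4 deps=(None,1) exec_start@4 write@6

Answer: 3 3 6 6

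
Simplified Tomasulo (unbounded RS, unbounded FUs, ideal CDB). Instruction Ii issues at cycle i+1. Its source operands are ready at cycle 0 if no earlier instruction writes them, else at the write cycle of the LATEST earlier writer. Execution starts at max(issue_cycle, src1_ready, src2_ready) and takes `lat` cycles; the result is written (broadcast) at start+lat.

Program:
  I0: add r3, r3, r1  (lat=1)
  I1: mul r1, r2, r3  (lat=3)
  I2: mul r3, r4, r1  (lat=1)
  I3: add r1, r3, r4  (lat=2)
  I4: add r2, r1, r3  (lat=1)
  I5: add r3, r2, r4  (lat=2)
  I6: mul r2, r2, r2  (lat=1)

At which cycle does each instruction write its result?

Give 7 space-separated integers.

I0 add r3: issue@1 deps=(None,None) exec_start@1 write@2
I1 mul r1: issue@2 deps=(None,0) exec_start@2 write@5
I2 mul r3: issue@3 deps=(None,1) exec_start@5 write@6
I3 add r1: issue@4 deps=(2,None) exec_start@6 write@8
I4 add r2: issue@5 deps=(3,2) exec_start@8 write@9
I5 add r3: issue@6 deps=(4,None) exec_start@9 write@11
I6 mul r2: issue@7 deps=(4,4) exec_start@9 write@10

Answer: 2 5 6 8 9 11 10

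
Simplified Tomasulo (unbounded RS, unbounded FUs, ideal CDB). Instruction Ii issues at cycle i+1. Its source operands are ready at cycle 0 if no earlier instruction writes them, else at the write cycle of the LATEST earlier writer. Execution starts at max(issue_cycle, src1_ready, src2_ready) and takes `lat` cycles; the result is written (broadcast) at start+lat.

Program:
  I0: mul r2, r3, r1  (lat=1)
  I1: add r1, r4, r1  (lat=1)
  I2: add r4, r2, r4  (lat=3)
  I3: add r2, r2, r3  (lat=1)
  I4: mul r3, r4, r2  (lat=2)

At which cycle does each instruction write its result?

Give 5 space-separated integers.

Answer: 2 3 6 5 8

Derivation:
I0 mul r2: issue@1 deps=(None,None) exec_start@1 write@2
I1 add r1: issue@2 deps=(None,None) exec_start@2 write@3
I2 add r4: issue@3 deps=(0,None) exec_start@3 write@6
I3 add r2: issue@4 deps=(0,None) exec_start@4 write@5
I4 mul r3: issue@5 deps=(2,3) exec_start@6 write@8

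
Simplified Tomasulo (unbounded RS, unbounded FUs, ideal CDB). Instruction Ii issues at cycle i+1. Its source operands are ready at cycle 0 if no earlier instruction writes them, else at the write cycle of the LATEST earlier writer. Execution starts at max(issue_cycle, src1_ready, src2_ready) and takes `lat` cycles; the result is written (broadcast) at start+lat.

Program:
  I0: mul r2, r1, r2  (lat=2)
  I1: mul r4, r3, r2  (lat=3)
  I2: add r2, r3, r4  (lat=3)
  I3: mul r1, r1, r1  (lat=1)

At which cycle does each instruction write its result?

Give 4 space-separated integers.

Answer: 3 6 9 5

Derivation:
I0 mul r2: issue@1 deps=(None,None) exec_start@1 write@3
I1 mul r4: issue@2 deps=(None,0) exec_start@3 write@6
I2 add r2: issue@3 deps=(None,1) exec_start@6 write@9
I3 mul r1: issue@4 deps=(None,None) exec_start@4 write@5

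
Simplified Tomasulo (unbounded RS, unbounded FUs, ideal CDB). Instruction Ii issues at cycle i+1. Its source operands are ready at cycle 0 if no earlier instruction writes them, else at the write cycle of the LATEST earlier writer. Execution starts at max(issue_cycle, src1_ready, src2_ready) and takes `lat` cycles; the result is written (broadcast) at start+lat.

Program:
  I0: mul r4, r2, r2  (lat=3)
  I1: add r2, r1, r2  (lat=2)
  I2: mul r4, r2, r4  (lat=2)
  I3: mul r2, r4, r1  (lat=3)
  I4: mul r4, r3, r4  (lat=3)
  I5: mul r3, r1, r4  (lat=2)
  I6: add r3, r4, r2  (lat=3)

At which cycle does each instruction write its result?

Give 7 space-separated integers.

I0 mul r4: issue@1 deps=(None,None) exec_start@1 write@4
I1 add r2: issue@2 deps=(None,None) exec_start@2 write@4
I2 mul r4: issue@3 deps=(1,0) exec_start@4 write@6
I3 mul r2: issue@4 deps=(2,None) exec_start@6 write@9
I4 mul r4: issue@5 deps=(None,2) exec_start@6 write@9
I5 mul r3: issue@6 deps=(None,4) exec_start@9 write@11
I6 add r3: issue@7 deps=(4,3) exec_start@9 write@12

Answer: 4 4 6 9 9 11 12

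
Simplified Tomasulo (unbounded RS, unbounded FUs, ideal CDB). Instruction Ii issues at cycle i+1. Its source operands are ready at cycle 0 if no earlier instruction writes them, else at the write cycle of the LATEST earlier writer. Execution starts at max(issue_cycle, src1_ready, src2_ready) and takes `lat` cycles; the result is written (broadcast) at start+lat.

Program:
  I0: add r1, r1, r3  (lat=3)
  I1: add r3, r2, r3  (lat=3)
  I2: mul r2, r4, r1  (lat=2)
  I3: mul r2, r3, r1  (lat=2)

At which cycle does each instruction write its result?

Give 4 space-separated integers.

Answer: 4 5 6 7

Derivation:
I0 add r1: issue@1 deps=(None,None) exec_start@1 write@4
I1 add r3: issue@2 deps=(None,None) exec_start@2 write@5
I2 mul r2: issue@3 deps=(None,0) exec_start@4 write@6
I3 mul r2: issue@4 deps=(1,0) exec_start@5 write@7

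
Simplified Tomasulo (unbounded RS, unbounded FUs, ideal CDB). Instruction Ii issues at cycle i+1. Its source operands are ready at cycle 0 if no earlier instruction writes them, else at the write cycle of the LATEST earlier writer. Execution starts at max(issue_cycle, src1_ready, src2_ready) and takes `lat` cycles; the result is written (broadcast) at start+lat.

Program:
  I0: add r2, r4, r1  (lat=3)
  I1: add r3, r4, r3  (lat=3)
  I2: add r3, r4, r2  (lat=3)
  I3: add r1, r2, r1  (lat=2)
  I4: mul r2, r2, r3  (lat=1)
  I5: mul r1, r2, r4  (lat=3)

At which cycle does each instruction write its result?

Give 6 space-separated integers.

Answer: 4 5 7 6 8 11

Derivation:
I0 add r2: issue@1 deps=(None,None) exec_start@1 write@4
I1 add r3: issue@2 deps=(None,None) exec_start@2 write@5
I2 add r3: issue@3 deps=(None,0) exec_start@4 write@7
I3 add r1: issue@4 deps=(0,None) exec_start@4 write@6
I4 mul r2: issue@5 deps=(0,2) exec_start@7 write@8
I5 mul r1: issue@6 deps=(4,None) exec_start@8 write@11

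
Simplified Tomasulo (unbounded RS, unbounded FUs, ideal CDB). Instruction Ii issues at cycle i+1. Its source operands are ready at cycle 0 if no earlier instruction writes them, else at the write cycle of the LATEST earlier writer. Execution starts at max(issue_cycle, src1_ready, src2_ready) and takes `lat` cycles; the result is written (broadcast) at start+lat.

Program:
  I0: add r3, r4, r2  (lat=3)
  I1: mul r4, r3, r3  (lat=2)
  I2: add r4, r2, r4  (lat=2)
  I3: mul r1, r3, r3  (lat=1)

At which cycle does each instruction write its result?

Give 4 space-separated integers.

I0 add r3: issue@1 deps=(None,None) exec_start@1 write@4
I1 mul r4: issue@2 deps=(0,0) exec_start@4 write@6
I2 add r4: issue@3 deps=(None,1) exec_start@6 write@8
I3 mul r1: issue@4 deps=(0,0) exec_start@4 write@5

Answer: 4 6 8 5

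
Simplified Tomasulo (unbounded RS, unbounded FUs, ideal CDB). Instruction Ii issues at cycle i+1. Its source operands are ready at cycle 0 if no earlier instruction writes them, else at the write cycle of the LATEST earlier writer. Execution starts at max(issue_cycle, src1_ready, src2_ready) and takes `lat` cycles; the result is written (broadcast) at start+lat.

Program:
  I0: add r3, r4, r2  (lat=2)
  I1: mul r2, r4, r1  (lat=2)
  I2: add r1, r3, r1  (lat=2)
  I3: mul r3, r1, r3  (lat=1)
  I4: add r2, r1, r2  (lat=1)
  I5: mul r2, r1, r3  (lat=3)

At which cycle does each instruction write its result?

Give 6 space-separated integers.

I0 add r3: issue@1 deps=(None,None) exec_start@1 write@3
I1 mul r2: issue@2 deps=(None,None) exec_start@2 write@4
I2 add r1: issue@3 deps=(0,None) exec_start@3 write@5
I3 mul r3: issue@4 deps=(2,0) exec_start@5 write@6
I4 add r2: issue@5 deps=(2,1) exec_start@5 write@6
I5 mul r2: issue@6 deps=(2,3) exec_start@6 write@9

Answer: 3 4 5 6 6 9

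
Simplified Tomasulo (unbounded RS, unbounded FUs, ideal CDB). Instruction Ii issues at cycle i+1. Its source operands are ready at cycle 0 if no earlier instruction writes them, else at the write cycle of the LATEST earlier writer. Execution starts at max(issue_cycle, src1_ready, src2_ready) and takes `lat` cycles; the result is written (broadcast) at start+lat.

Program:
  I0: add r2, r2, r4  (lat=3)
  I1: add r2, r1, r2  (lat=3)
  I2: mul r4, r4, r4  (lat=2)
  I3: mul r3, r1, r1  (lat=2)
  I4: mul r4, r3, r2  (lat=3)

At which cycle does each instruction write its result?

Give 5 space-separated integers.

Answer: 4 7 5 6 10

Derivation:
I0 add r2: issue@1 deps=(None,None) exec_start@1 write@4
I1 add r2: issue@2 deps=(None,0) exec_start@4 write@7
I2 mul r4: issue@3 deps=(None,None) exec_start@3 write@5
I3 mul r3: issue@4 deps=(None,None) exec_start@4 write@6
I4 mul r4: issue@5 deps=(3,1) exec_start@7 write@10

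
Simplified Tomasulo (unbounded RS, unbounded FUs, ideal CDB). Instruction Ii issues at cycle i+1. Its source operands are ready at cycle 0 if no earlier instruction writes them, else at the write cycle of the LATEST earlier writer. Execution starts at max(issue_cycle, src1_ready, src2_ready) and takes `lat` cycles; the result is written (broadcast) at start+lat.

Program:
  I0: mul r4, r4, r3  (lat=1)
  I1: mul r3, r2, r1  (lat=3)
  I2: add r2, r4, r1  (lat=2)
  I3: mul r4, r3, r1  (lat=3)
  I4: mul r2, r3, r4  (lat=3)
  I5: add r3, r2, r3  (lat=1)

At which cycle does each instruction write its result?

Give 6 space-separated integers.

Answer: 2 5 5 8 11 12

Derivation:
I0 mul r4: issue@1 deps=(None,None) exec_start@1 write@2
I1 mul r3: issue@2 deps=(None,None) exec_start@2 write@5
I2 add r2: issue@3 deps=(0,None) exec_start@3 write@5
I3 mul r4: issue@4 deps=(1,None) exec_start@5 write@8
I4 mul r2: issue@5 deps=(1,3) exec_start@8 write@11
I5 add r3: issue@6 deps=(4,1) exec_start@11 write@12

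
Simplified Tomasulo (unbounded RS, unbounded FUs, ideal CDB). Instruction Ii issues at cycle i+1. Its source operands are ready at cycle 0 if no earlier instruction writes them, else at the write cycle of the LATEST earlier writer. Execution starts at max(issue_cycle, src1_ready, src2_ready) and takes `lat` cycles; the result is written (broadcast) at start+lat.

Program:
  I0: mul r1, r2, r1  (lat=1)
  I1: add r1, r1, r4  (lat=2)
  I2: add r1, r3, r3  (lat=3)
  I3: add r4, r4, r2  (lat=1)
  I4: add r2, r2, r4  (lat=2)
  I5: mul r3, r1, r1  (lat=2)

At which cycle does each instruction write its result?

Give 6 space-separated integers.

I0 mul r1: issue@1 deps=(None,None) exec_start@1 write@2
I1 add r1: issue@2 deps=(0,None) exec_start@2 write@4
I2 add r1: issue@3 deps=(None,None) exec_start@3 write@6
I3 add r4: issue@4 deps=(None,None) exec_start@4 write@5
I4 add r2: issue@5 deps=(None,3) exec_start@5 write@7
I5 mul r3: issue@6 deps=(2,2) exec_start@6 write@8

Answer: 2 4 6 5 7 8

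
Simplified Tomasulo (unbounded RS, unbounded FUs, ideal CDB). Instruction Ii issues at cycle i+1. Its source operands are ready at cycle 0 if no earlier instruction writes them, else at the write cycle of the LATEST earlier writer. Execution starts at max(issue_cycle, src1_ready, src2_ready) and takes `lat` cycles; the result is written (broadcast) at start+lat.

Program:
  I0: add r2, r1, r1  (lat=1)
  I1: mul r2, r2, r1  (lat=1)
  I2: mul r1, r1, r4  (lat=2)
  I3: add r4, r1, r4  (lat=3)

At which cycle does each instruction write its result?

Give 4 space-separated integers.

Answer: 2 3 5 8

Derivation:
I0 add r2: issue@1 deps=(None,None) exec_start@1 write@2
I1 mul r2: issue@2 deps=(0,None) exec_start@2 write@3
I2 mul r1: issue@3 deps=(None,None) exec_start@3 write@5
I3 add r4: issue@4 deps=(2,None) exec_start@5 write@8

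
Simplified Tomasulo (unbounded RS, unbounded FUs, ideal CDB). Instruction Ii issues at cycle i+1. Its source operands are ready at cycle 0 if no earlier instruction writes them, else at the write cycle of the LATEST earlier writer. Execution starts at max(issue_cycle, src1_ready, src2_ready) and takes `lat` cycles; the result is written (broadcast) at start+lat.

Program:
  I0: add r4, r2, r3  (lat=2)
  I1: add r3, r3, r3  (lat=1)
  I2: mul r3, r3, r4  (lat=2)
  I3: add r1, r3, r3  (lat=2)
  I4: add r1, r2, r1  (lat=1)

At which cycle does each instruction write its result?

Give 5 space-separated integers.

I0 add r4: issue@1 deps=(None,None) exec_start@1 write@3
I1 add r3: issue@2 deps=(None,None) exec_start@2 write@3
I2 mul r3: issue@3 deps=(1,0) exec_start@3 write@5
I3 add r1: issue@4 deps=(2,2) exec_start@5 write@7
I4 add r1: issue@5 deps=(None,3) exec_start@7 write@8

Answer: 3 3 5 7 8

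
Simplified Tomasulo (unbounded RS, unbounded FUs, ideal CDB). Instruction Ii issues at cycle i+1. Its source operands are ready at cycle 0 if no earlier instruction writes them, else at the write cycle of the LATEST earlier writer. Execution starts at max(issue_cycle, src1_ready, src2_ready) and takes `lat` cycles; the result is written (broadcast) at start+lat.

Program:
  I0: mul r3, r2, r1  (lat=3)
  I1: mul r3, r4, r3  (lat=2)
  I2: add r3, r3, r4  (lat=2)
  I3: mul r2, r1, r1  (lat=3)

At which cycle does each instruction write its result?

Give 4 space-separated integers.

Answer: 4 6 8 7

Derivation:
I0 mul r3: issue@1 deps=(None,None) exec_start@1 write@4
I1 mul r3: issue@2 deps=(None,0) exec_start@4 write@6
I2 add r3: issue@3 deps=(1,None) exec_start@6 write@8
I3 mul r2: issue@4 deps=(None,None) exec_start@4 write@7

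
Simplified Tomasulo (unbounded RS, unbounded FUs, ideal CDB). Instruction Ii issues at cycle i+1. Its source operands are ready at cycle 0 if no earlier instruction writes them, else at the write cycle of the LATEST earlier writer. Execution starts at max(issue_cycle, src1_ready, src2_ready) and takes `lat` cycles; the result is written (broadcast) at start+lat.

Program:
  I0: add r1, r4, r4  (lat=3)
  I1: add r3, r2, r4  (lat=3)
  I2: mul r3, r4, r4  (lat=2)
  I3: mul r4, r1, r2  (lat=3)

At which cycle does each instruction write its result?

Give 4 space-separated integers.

I0 add r1: issue@1 deps=(None,None) exec_start@1 write@4
I1 add r3: issue@2 deps=(None,None) exec_start@2 write@5
I2 mul r3: issue@3 deps=(None,None) exec_start@3 write@5
I3 mul r4: issue@4 deps=(0,None) exec_start@4 write@7

Answer: 4 5 5 7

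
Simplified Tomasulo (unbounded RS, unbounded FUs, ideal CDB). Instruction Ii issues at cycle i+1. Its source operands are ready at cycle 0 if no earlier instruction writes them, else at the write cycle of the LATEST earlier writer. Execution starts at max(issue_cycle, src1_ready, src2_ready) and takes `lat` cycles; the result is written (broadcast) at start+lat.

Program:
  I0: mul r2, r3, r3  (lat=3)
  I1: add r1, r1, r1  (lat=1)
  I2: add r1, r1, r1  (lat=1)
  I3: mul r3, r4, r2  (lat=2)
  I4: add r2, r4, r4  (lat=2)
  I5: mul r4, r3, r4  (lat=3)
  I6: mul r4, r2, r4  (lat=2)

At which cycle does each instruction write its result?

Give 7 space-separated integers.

Answer: 4 3 4 6 7 9 11

Derivation:
I0 mul r2: issue@1 deps=(None,None) exec_start@1 write@4
I1 add r1: issue@2 deps=(None,None) exec_start@2 write@3
I2 add r1: issue@3 deps=(1,1) exec_start@3 write@4
I3 mul r3: issue@4 deps=(None,0) exec_start@4 write@6
I4 add r2: issue@5 deps=(None,None) exec_start@5 write@7
I5 mul r4: issue@6 deps=(3,None) exec_start@6 write@9
I6 mul r4: issue@7 deps=(4,5) exec_start@9 write@11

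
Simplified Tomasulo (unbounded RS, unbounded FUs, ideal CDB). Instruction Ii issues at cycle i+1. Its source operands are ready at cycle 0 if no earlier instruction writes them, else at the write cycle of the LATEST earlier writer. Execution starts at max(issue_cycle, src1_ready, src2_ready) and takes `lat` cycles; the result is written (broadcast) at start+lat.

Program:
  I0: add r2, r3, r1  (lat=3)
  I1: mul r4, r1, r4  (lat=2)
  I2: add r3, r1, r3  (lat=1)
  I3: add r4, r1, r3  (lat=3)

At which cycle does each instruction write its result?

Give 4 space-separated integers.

Answer: 4 4 4 7

Derivation:
I0 add r2: issue@1 deps=(None,None) exec_start@1 write@4
I1 mul r4: issue@2 deps=(None,None) exec_start@2 write@4
I2 add r3: issue@3 deps=(None,None) exec_start@3 write@4
I3 add r4: issue@4 deps=(None,2) exec_start@4 write@7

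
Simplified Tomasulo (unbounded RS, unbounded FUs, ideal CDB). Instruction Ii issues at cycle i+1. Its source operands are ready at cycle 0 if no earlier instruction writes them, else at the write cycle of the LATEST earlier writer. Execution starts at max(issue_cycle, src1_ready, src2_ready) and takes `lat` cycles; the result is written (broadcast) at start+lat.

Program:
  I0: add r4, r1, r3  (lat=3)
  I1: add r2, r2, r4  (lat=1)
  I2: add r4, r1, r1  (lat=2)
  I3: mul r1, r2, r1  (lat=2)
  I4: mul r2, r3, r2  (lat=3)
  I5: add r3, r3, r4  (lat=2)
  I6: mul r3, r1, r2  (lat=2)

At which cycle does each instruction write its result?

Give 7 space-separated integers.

I0 add r4: issue@1 deps=(None,None) exec_start@1 write@4
I1 add r2: issue@2 deps=(None,0) exec_start@4 write@5
I2 add r4: issue@3 deps=(None,None) exec_start@3 write@5
I3 mul r1: issue@4 deps=(1,None) exec_start@5 write@7
I4 mul r2: issue@5 deps=(None,1) exec_start@5 write@8
I5 add r3: issue@6 deps=(None,2) exec_start@6 write@8
I6 mul r3: issue@7 deps=(3,4) exec_start@8 write@10

Answer: 4 5 5 7 8 8 10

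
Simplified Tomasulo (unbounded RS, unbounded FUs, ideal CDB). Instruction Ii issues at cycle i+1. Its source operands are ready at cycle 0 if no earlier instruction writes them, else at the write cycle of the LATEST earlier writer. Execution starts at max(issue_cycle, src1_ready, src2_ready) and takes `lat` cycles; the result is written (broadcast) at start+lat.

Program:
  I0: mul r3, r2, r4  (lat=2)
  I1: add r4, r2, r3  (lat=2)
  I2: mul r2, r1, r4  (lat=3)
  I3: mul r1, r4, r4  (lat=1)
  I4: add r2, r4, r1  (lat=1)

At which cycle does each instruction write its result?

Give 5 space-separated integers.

Answer: 3 5 8 6 7

Derivation:
I0 mul r3: issue@1 deps=(None,None) exec_start@1 write@3
I1 add r4: issue@2 deps=(None,0) exec_start@3 write@5
I2 mul r2: issue@3 deps=(None,1) exec_start@5 write@8
I3 mul r1: issue@4 deps=(1,1) exec_start@5 write@6
I4 add r2: issue@5 deps=(1,3) exec_start@6 write@7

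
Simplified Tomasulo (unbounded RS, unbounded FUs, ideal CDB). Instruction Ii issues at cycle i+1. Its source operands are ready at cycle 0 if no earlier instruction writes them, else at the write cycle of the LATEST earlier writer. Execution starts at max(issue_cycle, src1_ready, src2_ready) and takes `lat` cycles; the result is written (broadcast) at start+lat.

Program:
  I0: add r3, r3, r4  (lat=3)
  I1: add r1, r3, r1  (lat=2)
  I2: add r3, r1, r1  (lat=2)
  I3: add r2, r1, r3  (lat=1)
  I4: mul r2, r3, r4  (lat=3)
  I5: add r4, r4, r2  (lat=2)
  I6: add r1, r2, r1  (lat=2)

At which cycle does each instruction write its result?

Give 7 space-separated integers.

I0 add r3: issue@1 deps=(None,None) exec_start@1 write@4
I1 add r1: issue@2 deps=(0,None) exec_start@4 write@6
I2 add r3: issue@3 deps=(1,1) exec_start@6 write@8
I3 add r2: issue@4 deps=(1,2) exec_start@8 write@9
I4 mul r2: issue@5 deps=(2,None) exec_start@8 write@11
I5 add r4: issue@6 deps=(None,4) exec_start@11 write@13
I6 add r1: issue@7 deps=(4,1) exec_start@11 write@13

Answer: 4 6 8 9 11 13 13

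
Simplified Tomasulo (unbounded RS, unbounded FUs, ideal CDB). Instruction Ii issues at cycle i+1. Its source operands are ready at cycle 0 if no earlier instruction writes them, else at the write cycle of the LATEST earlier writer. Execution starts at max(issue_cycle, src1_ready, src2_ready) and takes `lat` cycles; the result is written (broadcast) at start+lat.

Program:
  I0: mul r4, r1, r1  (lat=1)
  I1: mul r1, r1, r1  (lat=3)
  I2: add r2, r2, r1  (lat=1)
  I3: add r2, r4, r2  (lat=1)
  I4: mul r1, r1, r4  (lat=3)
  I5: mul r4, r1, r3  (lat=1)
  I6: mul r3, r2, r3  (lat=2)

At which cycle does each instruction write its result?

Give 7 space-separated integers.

I0 mul r4: issue@1 deps=(None,None) exec_start@1 write@2
I1 mul r1: issue@2 deps=(None,None) exec_start@2 write@5
I2 add r2: issue@3 deps=(None,1) exec_start@5 write@6
I3 add r2: issue@4 deps=(0,2) exec_start@6 write@7
I4 mul r1: issue@5 deps=(1,0) exec_start@5 write@8
I5 mul r4: issue@6 deps=(4,None) exec_start@8 write@9
I6 mul r3: issue@7 deps=(3,None) exec_start@7 write@9

Answer: 2 5 6 7 8 9 9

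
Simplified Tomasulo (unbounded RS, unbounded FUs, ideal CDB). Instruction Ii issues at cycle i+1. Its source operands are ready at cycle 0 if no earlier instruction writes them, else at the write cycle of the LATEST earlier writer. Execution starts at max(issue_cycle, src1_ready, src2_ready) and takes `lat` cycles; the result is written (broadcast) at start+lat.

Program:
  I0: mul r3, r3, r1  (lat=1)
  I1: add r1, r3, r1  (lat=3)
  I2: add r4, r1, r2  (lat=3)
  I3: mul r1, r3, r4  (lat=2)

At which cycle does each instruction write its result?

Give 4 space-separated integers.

Answer: 2 5 8 10

Derivation:
I0 mul r3: issue@1 deps=(None,None) exec_start@1 write@2
I1 add r1: issue@2 deps=(0,None) exec_start@2 write@5
I2 add r4: issue@3 deps=(1,None) exec_start@5 write@8
I3 mul r1: issue@4 deps=(0,2) exec_start@8 write@10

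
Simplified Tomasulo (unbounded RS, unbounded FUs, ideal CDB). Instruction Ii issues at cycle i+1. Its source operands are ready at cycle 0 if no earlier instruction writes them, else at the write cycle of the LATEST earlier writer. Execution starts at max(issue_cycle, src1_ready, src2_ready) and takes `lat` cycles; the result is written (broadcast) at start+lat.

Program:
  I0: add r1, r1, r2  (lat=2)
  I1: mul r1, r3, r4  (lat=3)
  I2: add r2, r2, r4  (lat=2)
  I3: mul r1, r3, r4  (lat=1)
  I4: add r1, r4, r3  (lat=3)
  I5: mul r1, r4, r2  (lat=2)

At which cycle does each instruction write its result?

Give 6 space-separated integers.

Answer: 3 5 5 5 8 8

Derivation:
I0 add r1: issue@1 deps=(None,None) exec_start@1 write@3
I1 mul r1: issue@2 deps=(None,None) exec_start@2 write@5
I2 add r2: issue@3 deps=(None,None) exec_start@3 write@5
I3 mul r1: issue@4 deps=(None,None) exec_start@4 write@5
I4 add r1: issue@5 deps=(None,None) exec_start@5 write@8
I5 mul r1: issue@6 deps=(None,2) exec_start@6 write@8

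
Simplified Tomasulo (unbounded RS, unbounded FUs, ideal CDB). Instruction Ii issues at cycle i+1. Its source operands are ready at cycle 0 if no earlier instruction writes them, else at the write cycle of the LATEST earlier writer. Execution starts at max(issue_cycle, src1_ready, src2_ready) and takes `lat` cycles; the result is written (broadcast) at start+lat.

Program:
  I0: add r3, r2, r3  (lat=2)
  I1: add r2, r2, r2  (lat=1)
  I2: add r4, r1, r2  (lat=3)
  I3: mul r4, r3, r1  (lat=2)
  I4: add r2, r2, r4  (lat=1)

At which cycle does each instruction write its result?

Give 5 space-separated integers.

Answer: 3 3 6 6 7

Derivation:
I0 add r3: issue@1 deps=(None,None) exec_start@1 write@3
I1 add r2: issue@2 deps=(None,None) exec_start@2 write@3
I2 add r4: issue@3 deps=(None,1) exec_start@3 write@6
I3 mul r4: issue@4 deps=(0,None) exec_start@4 write@6
I4 add r2: issue@5 deps=(1,3) exec_start@6 write@7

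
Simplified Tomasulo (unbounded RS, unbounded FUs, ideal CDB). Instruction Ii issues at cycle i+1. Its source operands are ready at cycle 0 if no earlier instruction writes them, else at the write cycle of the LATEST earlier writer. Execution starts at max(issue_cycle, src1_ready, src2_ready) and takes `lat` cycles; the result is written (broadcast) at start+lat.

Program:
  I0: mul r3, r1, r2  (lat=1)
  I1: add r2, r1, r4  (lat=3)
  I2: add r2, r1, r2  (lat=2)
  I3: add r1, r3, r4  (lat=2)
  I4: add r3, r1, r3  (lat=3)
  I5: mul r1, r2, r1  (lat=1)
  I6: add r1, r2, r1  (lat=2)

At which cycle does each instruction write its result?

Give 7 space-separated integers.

I0 mul r3: issue@1 deps=(None,None) exec_start@1 write@2
I1 add r2: issue@2 deps=(None,None) exec_start@2 write@5
I2 add r2: issue@3 deps=(None,1) exec_start@5 write@7
I3 add r1: issue@4 deps=(0,None) exec_start@4 write@6
I4 add r3: issue@5 deps=(3,0) exec_start@6 write@9
I5 mul r1: issue@6 deps=(2,3) exec_start@7 write@8
I6 add r1: issue@7 deps=(2,5) exec_start@8 write@10

Answer: 2 5 7 6 9 8 10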